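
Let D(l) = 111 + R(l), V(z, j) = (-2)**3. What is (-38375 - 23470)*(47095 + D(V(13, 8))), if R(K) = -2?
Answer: -2919331380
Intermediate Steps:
V(z, j) = -8
D(l) = 109 (D(l) = 111 - 2 = 109)
(-38375 - 23470)*(47095 + D(V(13, 8))) = (-38375 - 23470)*(47095 + 109) = -61845*47204 = -2919331380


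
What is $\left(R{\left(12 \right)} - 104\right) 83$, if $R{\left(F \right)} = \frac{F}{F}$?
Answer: $-8549$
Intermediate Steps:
$R{\left(F \right)} = 1$
$\left(R{\left(12 \right)} - 104\right) 83 = \left(1 - 104\right) 83 = \left(-103\right) 83 = -8549$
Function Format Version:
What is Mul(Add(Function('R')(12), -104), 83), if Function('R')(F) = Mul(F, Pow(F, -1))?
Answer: -8549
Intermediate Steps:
Function('R')(F) = 1
Mul(Add(Function('R')(12), -104), 83) = Mul(Add(1, -104), 83) = Mul(-103, 83) = -8549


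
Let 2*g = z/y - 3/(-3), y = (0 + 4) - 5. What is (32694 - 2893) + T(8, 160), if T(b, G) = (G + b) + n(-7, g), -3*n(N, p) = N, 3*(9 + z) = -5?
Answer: 89914/3 ≈ 29971.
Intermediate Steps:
z = -32/3 (z = -9 + (⅓)*(-5) = -9 - 5/3 = -32/3 ≈ -10.667)
y = -1 (y = 4 - 5 = -1)
g = 35/6 (g = (-32/3/(-1) - 3/(-3))/2 = (-32/3*(-1) - 3*(-⅓))/2 = (32/3 + 1)/2 = (½)*(35/3) = 35/6 ≈ 5.8333)
n(N, p) = -N/3
T(b, G) = 7/3 + G + b (T(b, G) = (G + b) - ⅓*(-7) = (G + b) + 7/3 = 7/3 + G + b)
(32694 - 2893) + T(8, 160) = (32694 - 2893) + (7/3 + 160 + 8) = 29801 + 511/3 = 89914/3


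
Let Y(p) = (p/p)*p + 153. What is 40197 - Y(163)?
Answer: 39881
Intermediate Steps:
Y(p) = 153 + p (Y(p) = 1*p + 153 = p + 153 = 153 + p)
40197 - Y(163) = 40197 - (153 + 163) = 40197 - 1*316 = 40197 - 316 = 39881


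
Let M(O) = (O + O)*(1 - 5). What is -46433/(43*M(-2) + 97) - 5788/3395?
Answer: -32436723/533015 ≈ -60.855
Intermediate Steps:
M(O) = -8*O (M(O) = (2*O)*(-4) = -8*O)
-46433/(43*M(-2) + 97) - 5788/3395 = -46433/(43*(-8*(-2)) + 97) - 5788/3395 = -46433/(43*16 + 97) - 5788*1/3395 = -46433/(688 + 97) - 5788/3395 = -46433/785 - 5788/3395 = -32436723/533015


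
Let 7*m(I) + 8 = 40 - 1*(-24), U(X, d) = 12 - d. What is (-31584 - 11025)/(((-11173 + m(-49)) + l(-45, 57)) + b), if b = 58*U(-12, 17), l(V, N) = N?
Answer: 42609/11398 ≈ 3.7383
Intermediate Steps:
b = -290 (b = 58*(12 - 1*17) = 58*(12 - 17) = 58*(-5) = -290)
m(I) = 8 (m(I) = -8/7 + (40 - 1*(-24))/7 = -8/7 + (40 + 24)/7 = -8/7 + (⅐)*64 = -8/7 + 64/7 = 8)
(-31584 - 11025)/(((-11173 + m(-49)) + l(-45, 57)) + b) = (-31584 - 11025)/(((-11173 + 8) + 57) - 290) = -42609/((-11165 + 57) - 290) = -42609/(-11108 - 290) = -42609/(-11398) = -42609*(-1/11398) = 42609/11398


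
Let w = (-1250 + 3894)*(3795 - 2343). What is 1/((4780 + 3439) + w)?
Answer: 1/3847307 ≈ 2.5992e-7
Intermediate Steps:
w = 3839088 (w = 2644*1452 = 3839088)
1/((4780 + 3439) + w) = 1/((4780 + 3439) + 3839088) = 1/(8219 + 3839088) = 1/3847307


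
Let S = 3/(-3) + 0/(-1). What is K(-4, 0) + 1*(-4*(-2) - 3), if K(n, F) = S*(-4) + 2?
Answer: 11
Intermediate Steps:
S = -1 (S = 3*(-⅓) + 0*(-1) = -1 + 0 = -1)
K(n, F) = 6 (K(n, F) = -1*(-4) + 2 = 4 + 2 = 6)
K(-4, 0) + 1*(-4*(-2) - 3) = 6 + 1*(-4*(-2) - 3) = 6 + 1*(8 - 3) = 6 + 1*5 = 6 + 5 = 11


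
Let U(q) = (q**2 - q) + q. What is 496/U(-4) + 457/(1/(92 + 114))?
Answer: 94173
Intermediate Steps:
U(q) = q**2
496/U(-4) + 457/(1/(92 + 114)) = 496/((-4)**2) + 457/(1/(92 + 114)) = 496/16 + 457/(1/206) = 496*(1/16) + 457/(1/206) = 31 + 457*206 = 31 + 94142 = 94173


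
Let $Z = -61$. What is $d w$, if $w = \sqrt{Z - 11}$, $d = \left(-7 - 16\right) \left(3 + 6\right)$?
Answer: $- 1242 i \sqrt{2} \approx - 1756.5 i$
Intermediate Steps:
$d = -207$ ($d = \left(-23\right) 9 = -207$)
$w = 6 i \sqrt{2}$ ($w = \sqrt{-61 - 11} = \sqrt{-72} = 6 i \sqrt{2} \approx 8.4853 i$)
$d w = - 207 \cdot 6 i \sqrt{2} = - 1242 i \sqrt{2}$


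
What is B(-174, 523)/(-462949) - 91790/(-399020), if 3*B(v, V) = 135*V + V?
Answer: 9910077157/55417772994 ≈ 0.17882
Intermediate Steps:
B(v, V) = 136*V/3 (B(v, V) = (135*V + V)/3 = (136*V)/3 = 136*V/3)
B(-174, 523)/(-462949) - 91790/(-399020) = ((136/3)*523)/(-462949) - 91790/(-399020) = (71128/3)*(-1/462949) - 91790*(-1/399020) = -71128/1388847 + 9179/39902 = 9910077157/55417772994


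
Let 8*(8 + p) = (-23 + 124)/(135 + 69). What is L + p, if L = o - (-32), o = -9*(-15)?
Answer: 259589/1632 ≈ 159.06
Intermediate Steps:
o = 135
p = -12955/1632 (p = -8 + ((-23 + 124)/(135 + 69))/8 = -8 + (101/204)/8 = -8 + (101*(1/204))/8 = -8 + (⅛)*(101/204) = -8 + 101/1632 = -12955/1632 ≈ -7.9381)
L = 167 (L = 135 - (-32) = 135 - 1*(-32) = 135 + 32 = 167)
L + p = 167 - 12955/1632 = 259589/1632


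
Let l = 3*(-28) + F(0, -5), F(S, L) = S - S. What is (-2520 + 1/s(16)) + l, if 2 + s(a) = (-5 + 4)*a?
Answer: -46873/18 ≈ -2604.1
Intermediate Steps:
s(a) = -2 - a (s(a) = -2 + (-5 + 4)*a = -2 - a)
F(S, L) = 0
l = -84 (l = 3*(-28) + 0 = -84 + 0 = -84)
(-2520 + 1/s(16)) + l = (-2520 + 1/(-2 - 1*16)) - 84 = (-2520 + 1/(-2 - 16)) - 84 = (-2520 + 1/(-18)) - 84 = (-2520 - 1/18) - 84 = -45361/18 - 84 = -46873/18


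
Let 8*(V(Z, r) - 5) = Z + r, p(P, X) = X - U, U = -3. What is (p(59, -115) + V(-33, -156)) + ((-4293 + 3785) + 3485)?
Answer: 22771/8 ≈ 2846.4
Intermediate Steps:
p(P, X) = 3 + X (p(P, X) = X - 1*(-3) = X + 3 = 3 + X)
V(Z, r) = 5 + Z/8 + r/8 (V(Z, r) = 5 + (Z + r)/8 = 5 + (Z/8 + r/8) = 5 + Z/8 + r/8)
(p(59, -115) + V(-33, -156)) + ((-4293 + 3785) + 3485) = ((3 - 115) + (5 + (⅛)*(-33) + (⅛)*(-156))) + ((-4293 + 3785) + 3485) = (-112 + (5 - 33/8 - 39/2)) + (-508 + 3485) = (-112 - 149/8) + 2977 = -1045/8 + 2977 = 22771/8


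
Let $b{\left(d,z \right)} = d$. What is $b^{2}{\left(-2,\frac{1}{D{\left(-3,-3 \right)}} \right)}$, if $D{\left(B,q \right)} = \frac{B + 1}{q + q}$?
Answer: $4$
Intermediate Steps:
$D{\left(B,q \right)} = \frac{1 + B}{2 q}$
$b^{2}{\left(-2,\frac{1}{D{\left(-3,-3 \right)}} \right)} = \left(-2\right)^{2} = 4$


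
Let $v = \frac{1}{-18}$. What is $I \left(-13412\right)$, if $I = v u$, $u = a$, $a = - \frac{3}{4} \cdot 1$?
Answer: $- \frac{3353}{6} \approx -558.83$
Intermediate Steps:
$a = - \frac{3}{4}$ ($a = \left(-3\right) \frac{1}{4} \cdot 1 = \left(- \frac{3}{4}\right) 1 = - \frac{3}{4} \approx -0.75$)
$u = - \frac{3}{4} \approx -0.75$
$v = - \frac{1}{18} \approx -0.055556$
$I = \frac{1}{24}$ ($I = \left(- \frac{1}{18}\right) \left(- \frac{3}{4}\right) = \frac{1}{24} \approx 0.041667$)
$I \left(-13412\right) = \frac{1}{24} \left(-13412\right) = - \frac{3353}{6}$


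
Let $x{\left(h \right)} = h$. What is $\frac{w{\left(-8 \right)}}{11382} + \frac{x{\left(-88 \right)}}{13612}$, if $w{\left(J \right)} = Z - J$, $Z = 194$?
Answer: $\frac{218501}{19366473} \approx 0.011282$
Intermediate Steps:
$w{\left(J \right)} = 194 - J$
$\frac{w{\left(-8 \right)}}{11382} + \frac{x{\left(-88 \right)}}{13612} = \frac{194 - -8}{11382} - \frac{88}{13612} = \left(194 + 8\right) \frac{1}{11382} - \frac{22}{3403} = 202 \cdot \frac{1}{11382} - \frac{22}{3403} = \frac{101}{5691} - \frac{22}{3403} = \frac{218501}{19366473}$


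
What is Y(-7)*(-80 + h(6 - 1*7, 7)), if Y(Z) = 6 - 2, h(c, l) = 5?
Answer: -300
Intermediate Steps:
Y(Z) = 4
Y(-7)*(-80 + h(6 - 1*7, 7)) = 4*(-80 + 5) = 4*(-75) = -300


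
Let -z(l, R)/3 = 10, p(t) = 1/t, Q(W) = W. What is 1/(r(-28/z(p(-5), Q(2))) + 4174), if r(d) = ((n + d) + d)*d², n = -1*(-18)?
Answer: 3375/14145658 ≈ 0.00023859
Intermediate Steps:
z(l, R) = -30 (z(l, R) = -3*10 = -30)
n = 18
r(d) = d²*(18 + 2*d) (r(d) = ((18 + d) + d)*d² = (18 + 2*d)*d² = d²*(18 + 2*d))
1/(r(-28/z(p(-5), Q(2))) + 4174) = 1/(2*(-28/(-30))²*(9 - 28/(-30)) + 4174) = 1/(2*(-28*(-1/30))²*(9 - 28*(-1/30)) + 4174) = 1/(2*(14/15)²*(9 + 14/15) + 4174) = 1/(2*(196/225)*(149/15) + 4174) = 1/(58408/3375 + 4174) = 1/(14145658/3375) = 3375/14145658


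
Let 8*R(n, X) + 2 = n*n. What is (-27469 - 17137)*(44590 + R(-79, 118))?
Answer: -8095074577/4 ≈ -2.0238e+9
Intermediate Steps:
R(n, X) = -¼ + n²/8 (R(n, X) = -¼ + (n*n)/8 = -¼ + n²/8)
(-27469 - 17137)*(44590 + R(-79, 118)) = (-27469 - 17137)*(44590 + (-¼ + (⅛)*(-79)²)) = -44606*(44590 + (-¼ + (⅛)*6241)) = -44606*(44590 + (-¼ + 6241/8)) = -44606*(44590 + 6239/8) = -44606*362959/8 = -8095074577/4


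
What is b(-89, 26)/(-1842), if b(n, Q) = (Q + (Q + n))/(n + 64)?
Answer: -37/46050 ≈ -0.00080347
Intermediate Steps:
b(n, Q) = (n + 2*Q)/(64 + n)
b(-89, 26)/(-1842) = ((-89 + 2*26)/(64 - 89))/(-1842) = ((-89 + 52)/(-25))*(-1/1842) = -1/25*(-37)*(-1/1842) = (37/25)*(-1/1842) = -37/46050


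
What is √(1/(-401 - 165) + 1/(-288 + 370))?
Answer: 11*√11603/11603 ≈ 0.10212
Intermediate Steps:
√(1/(-401 - 165) + 1/(-288 + 370)) = √(1/(-566) + 1/82) = √(-1/566 + 1/82) = √(121/11603) = 11*√11603/11603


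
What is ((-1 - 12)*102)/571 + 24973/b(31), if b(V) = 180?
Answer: 14020903/102780 ≈ 136.42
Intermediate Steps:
((-1 - 12)*102)/571 + 24973/b(31) = ((-1 - 12)*102)/571 + 24973/180 = -13*102*(1/571) + 24973*(1/180) = -1326*1/571 + 24973/180 = -1326/571 + 24973/180 = 14020903/102780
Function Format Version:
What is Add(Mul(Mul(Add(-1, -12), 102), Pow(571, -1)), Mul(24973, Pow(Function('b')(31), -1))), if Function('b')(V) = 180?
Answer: Rational(14020903, 102780) ≈ 136.42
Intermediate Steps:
Add(Mul(Mul(Add(-1, -12), 102), Pow(571, -1)), Mul(24973, Pow(Function('b')(31), -1))) = Add(Mul(Mul(Add(-1, -12), 102), Pow(571, -1)), Mul(24973, Pow(180, -1))) = Add(Mul(Mul(-13, 102), Rational(1, 571)), Mul(24973, Rational(1, 180))) = Add(Mul(-1326, Rational(1, 571)), Rational(24973, 180)) = Add(Rational(-1326, 571), Rational(24973, 180)) = Rational(14020903, 102780)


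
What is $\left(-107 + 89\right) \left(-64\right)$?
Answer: $1152$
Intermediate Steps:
$\left(-107 + 89\right) \left(-64\right) = \left(-18\right) \left(-64\right) = 1152$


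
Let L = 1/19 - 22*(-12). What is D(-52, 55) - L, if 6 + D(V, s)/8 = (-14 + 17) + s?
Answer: 2887/19 ≈ 151.95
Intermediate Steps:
D(V, s) = -24 + 8*s (D(V, s) = -48 + 8*((-14 + 17) + s) = -48 + 8*(3 + s) = -48 + (24 + 8*s) = -24 + 8*s)
L = 5017/19 (L = 1/19 + 264 = 5017/19 ≈ 264.05)
D(-52, 55) - L = (-24 + 8*55) - 1*5017/19 = (-24 + 440) - 5017/19 = 416 - 5017/19 = 2887/19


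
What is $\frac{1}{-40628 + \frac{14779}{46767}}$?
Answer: $- \frac{46767}{1900034897} \approx -2.4614 \cdot 10^{-5}$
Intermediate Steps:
$\frac{1}{-40628 + \frac{14779}{46767}} = \frac{1}{- \frac{1900034897}{46767}} = - \frac{46767}{1900034897}$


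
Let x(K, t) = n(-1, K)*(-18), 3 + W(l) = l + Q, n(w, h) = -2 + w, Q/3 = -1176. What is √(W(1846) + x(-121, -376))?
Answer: I*√1631 ≈ 40.386*I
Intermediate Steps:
Q = -3528 (Q = 3*(-1176) = -3528)
W(l) = -3531 + l (W(l) = -3 + (l - 3528) = -3 + (-3528 + l) = -3531 + l)
x(K, t) = 54 (x(K, t) = (-2 - 1)*(-18) = -3*(-18) = 54)
√(W(1846) + x(-121, -376)) = √((-3531 + 1846) + 54) = √(-1685 + 54) = √(-1631) = I*√1631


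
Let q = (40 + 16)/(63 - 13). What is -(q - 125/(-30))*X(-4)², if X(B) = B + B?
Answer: -25376/75 ≈ -338.35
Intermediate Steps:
X(B) = 2*B
q = 28/25 (q = 56/50 = 56*(1/50) = 28/25 ≈ 1.1200)
-(q - 125/(-30))*X(-4)² = -(28/25 - 125/(-30))*(2*(-4))² = -(28/25 - 125*(-1/30))*(-8)² = -(28/25 + 25/6)*64 = -793*64/150 = -1*25376/75 = -25376/75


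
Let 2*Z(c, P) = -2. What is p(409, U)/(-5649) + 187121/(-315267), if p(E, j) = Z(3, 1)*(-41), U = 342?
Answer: -356657492/593647761 ≈ -0.60079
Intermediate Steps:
Z(c, P) = -1 (Z(c, P) = (½)*(-2) = -1)
p(E, j) = 41 (p(E, j) = -1*(-41) = 41)
p(409, U)/(-5649) + 187121/(-315267) = 41/(-5649) + 187121/(-315267) = 41*(-1/5649) + 187121*(-1/315267) = -41/5649 - 187121/315267 = -356657492/593647761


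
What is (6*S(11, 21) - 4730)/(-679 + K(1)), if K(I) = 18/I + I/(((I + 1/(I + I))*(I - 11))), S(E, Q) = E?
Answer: 17490/2479 ≈ 7.0553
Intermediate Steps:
K(I) = 18/I + I/((-11 + I)*(I + 1/(2*I))) (K(I) = 18/I + I/(((I + 1/(2*I))*(-11 + I))) = 18/I + I/(((-11 + I)*(I + 1/(2*I)))) = 18/I + I*(1/((-11 + I)*(I + 1/(2*I)))) = 18/I + I/((-11 + I)*(I + 1/(2*I))))
(6*S(11, 21) - 4730)/(-679 + K(1)) = (6*11 - 4730)/(-679 + 2*(-99 - 198*1² + 9*1 + 19*1³)/(1*(-11 + 1 - 22*1² + 2*1³))) = (66 - 4730)/(-679 + 2*1*(-99 - 198*1 + 9 + 19*1)/(-11 + 1 - 22*1 + 2*1)) = -4664/(-679 + 2*1*(-99 - 198 + 9 + 19)/(-11 + 1 - 22 + 2)) = -4664/(-679 + 2*1*(-269)/(-30)) = -4664/(-679 + 2*1*(-1/30)*(-269)) = -4664/(-679 + 269/15) = -4664/(-9916/15) = -4664*(-15/9916) = 17490/2479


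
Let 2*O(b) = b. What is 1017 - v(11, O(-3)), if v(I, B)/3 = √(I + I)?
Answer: 1017 - 3*√22 ≈ 1002.9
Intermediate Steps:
O(b) = b/2
v(I, B) = 3*√2*√I (v(I, B) = 3*√(I + I) = 3*√(2*I) = 3*(√2*√I) = 3*√2*√I)
1017 - v(11, O(-3)) = 1017 - 3*√2*√11 = 1017 - 3*√22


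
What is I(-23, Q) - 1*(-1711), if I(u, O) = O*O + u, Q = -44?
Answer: 3624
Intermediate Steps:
I(u, O) = u + O² (I(u, O) = O² + u = u + O²)
I(-23, Q) - 1*(-1711) = (-23 + (-44)²) - 1*(-1711) = (-23 + 1936) + 1711 = 1913 + 1711 = 3624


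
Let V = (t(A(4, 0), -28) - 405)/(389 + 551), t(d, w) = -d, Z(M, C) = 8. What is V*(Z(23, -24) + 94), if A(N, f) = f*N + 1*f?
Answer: -4131/94 ≈ -43.947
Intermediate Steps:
A(N, f) = f + N*f (A(N, f) = N*f + f = f + N*f)
V = -81/188 (V = (-0*(1 + 4) - 405)/(389 + 551) = (-0*5 - 405)/940 = (-1*0 - 405)*(1/940) = (0 - 405)*(1/940) = -405*1/940 = -81/188 ≈ -0.43085)
V*(Z(23, -24) + 94) = -81*(8 + 94)/188 = -81/188*102 = -4131/94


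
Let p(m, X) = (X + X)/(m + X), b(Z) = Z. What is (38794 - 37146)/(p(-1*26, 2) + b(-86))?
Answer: -9888/517 ≈ -19.126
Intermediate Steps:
p(m, X) = 2*X/(X + m) (p(m, X) = (2*X)/(X + m) = 2*X/(X + m))
(38794 - 37146)/(p(-1*26, 2) + b(-86)) = (38794 - 37146)/(2*2/(2 - 1*26) - 86) = 1648/(2*2/(2 - 26) - 86) = 1648/(2*2/(-24) - 86) = 1648/(2*2*(-1/24) - 86) = 1648/(-⅙ - 86) = 1648/(-517/6) = 1648*(-6/517) = -9888/517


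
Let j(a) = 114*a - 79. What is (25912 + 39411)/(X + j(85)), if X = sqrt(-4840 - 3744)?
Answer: 627819353/92379905 - 130646*I*sqrt(2146)/92379905 ≈ 6.7961 - 0.065514*I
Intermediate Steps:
j(a) = -79 + 114*a
X = 2*I*sqrt(2146) (X = sqrt(-8584) = 2*I*sqrt(2146) ≈ 92.65*I)
(25912 + 39411)/(X + j(85)) = (25912 + 39411)/(2*I*sqrt(2146) + (-79 + 114*85)) = 65323/(2*I*sqrt(2146) + (-79 + 9690)) = 65323/(2*I*sqrt(2146) + 9611) = 65323/(9611 + 2*I*sqrt(2146))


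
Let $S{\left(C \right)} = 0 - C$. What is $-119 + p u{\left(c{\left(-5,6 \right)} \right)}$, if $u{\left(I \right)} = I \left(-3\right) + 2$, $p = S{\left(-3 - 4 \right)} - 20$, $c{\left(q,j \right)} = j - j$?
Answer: $-145$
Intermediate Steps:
$S{\left(C \right)} = - C$
$c{\left(q,j \right)} = 0$
$p = -13$ ($p = - (-3 - 4) - 20 = \left(-1\right) \left(-7\right) - 20 = 7 - 20 = -13$)
$u{\left(I \right)} = 2 - 3 I$ ($u{\left(I \right)} = - 3 I + 2 = 2 - 3 I$)
$-119 + p u{\left(c{\left(-5,6 \right)} \right)} = -119 - 13 \left(2 - 0\right) = -119 - 13 \left(2 + 0\right) = -119 - 26 = -145$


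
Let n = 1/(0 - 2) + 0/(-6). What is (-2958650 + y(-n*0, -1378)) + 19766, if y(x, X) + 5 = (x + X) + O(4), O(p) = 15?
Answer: -2940252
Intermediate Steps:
n = -1/2 (n = 1/(-2) + 0*(-1/6) = 1*(-1/2) + 0 = -1/2 + 0 = -1/2 ≈ -0.50000)
y(x, X) = 10 + X + x (y(x, X) = -5 + ((x + X) + 15) = -5 + ((X + x) + 15) = -5 + (15 + X + x) = 10 + X + x)
(-2958650 + y(-n*0, -1378)) + 19766 = (-2958650 + (10 - 1378 - 1*(-1/2)*0)) + 19766 = (-2958650 + (10 - 1378 + (1/2)*0)) + 19766 = (-2958650 + (10 - 1378 + 0)) + 19766 = (-2958650 - 1368) + 19766 = -2960018 + 19766 = -2940252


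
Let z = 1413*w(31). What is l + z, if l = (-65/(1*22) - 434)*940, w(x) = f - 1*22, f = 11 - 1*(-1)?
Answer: -4673540/11 ≈ -4.2487e+5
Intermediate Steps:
f = 12 (f = 11 + 1 = 12)
w(x) = -10 (w(x) = 12 - 1*22 = 12 - 22 = -10)
l = -4518110/11 (l = (-65/22 - 434)*940 = -9613/22*940 = -4518110/11 ≈ -4.1074e+5)
z = -14130 (z = 1413*(-10) = -14130)
l + z = -4518110/11 - 14130 = -4673540/11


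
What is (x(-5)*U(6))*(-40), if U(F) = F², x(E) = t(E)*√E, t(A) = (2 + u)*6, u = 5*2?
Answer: -103680*I*√5 ≈ -2.3184e+5*I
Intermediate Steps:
u = 10
t(A) = 72 (t(A) = (2 + 10)*6 = 12*6 = 72)
x(E) = 72*√E
(x(-5)*U(6))*(-40) = ((72*√(-5))*6²)*(-40) = ((72*(I*√5))*36)*(-40) = ((72*I*√5)*36)*(-40) = (2592*I*√5)*(-40) = -103680*I*√5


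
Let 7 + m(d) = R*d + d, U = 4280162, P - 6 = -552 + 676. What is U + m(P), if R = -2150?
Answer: 4000785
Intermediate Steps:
P = 130 (P = 6 + (-552 + 676) = 6 + 124 = 130)
m(d) = -7 - 2149*d (m(d) = -7 + (-2150*d + d) = -7 - 2149*d)
U + m(P) = 4280162 + (-7 - 2149*130) = 4280162 + (-7 - 279370) = 4280162 - 279377 = 4000785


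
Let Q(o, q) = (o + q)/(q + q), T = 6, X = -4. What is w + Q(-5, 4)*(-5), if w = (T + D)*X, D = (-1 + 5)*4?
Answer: -699/8 ≈ -87.375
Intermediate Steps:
D = 16 (D = 4*4 = 16)
Q(o, q) = (o + q)/(2*q) (Q(o, q) = (o + q)/((2*q)) = (o + q)*(1/(2*q)) = (o + q)/(2*q))
w = -88 (w = (6 + 16)*(-4) = 22*(-4) = -88)
w + Q(-5, 4)*(-5) = -88 + ((½)*(-5 + 4)/4)*(-5) = -88 + ((½)*(¼)*(-1))*(-5) = -88 - ⅛*(-5) = -88 + 5/8 = -699/8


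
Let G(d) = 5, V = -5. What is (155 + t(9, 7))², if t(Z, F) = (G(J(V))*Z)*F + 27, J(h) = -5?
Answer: 247009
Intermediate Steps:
t(Z, F) = 27 + 5*F*Z (t(Z, F) = (5*Z)*F + 27 = 5*F*Z + 27 = 27 + 5*F*Z)
(155 + t(9, 7))² = (155 + (27 + 5*7*9))² = (155 + (27 + 315))² = (155 + 342)² = 497² = 247009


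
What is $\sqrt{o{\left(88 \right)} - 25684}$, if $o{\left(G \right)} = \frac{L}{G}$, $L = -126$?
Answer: $\frac{i \sqrt{12431749}}{22} \approx 160.27 i$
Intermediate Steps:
$o{\left(G \right)} = - \frac{126}{G}$
$\sqrt{o{\left(88 \right)} - 25684} = \sqrt{- \frac{126}{88} - 25684} = \sqrt{\left(-126\right) \frac{1}{88} - 25684} = \sqrt{- \frac{63}{44} - 25684} = \sqrt{- \frac{1130159}{44}} = \frac{i \sqrt{12431749}}{22}$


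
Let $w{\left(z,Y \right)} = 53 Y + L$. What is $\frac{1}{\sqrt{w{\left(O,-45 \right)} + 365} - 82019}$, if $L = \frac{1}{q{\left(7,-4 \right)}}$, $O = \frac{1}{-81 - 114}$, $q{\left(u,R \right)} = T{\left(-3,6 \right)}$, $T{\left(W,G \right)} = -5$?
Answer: $- \frac{58585}{4805084558} - \frac{i \sqrt{50505}}{33635591906} \approx -1.2192 \cdot 10^{-5} - 6.6814 \cdot 10^{-9} i$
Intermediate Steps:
$q{\left(u,R \right)} = -5$
$O = - \frac{1}{195}$ ($O = \frac{1}{-195} = - \frac{1}{195} \approx -0.0051282$)
$L = - \frac{1}{5}$ ($L = \frac{1}{-5} = - \frac{1}{5} \approx -0.2$)
$w{\left(z,Y \right)} = - \frac{1}{5} + 53 Y$ ($w{\left(z,Y \right)} = 53 Y - \frac{1}{5} = - \frac{1}{5} + 53 Y$)
$\frac{1}{\sqrt{w{\left(O,-45 \right)} + 365} - 82019} = \frac{1}{\sqrt{\left(- \frac{1}{5} + 53 \left(-45\right)\right) + 365} - 82019} = \frac{1}{\sqrt{\left(- \frac{1}{5} - 2385\right) + 365} - 82019} = \frac{1}{\sqrt{- \frac{11926}{5} + 365} - 82019} = \frac{1}{\sqrt{- \frac{10101}{5}} - 82019} = \frac{1}{\frac{i \sqrt{50505}}{5} - 82019} = \frac{1}{-82019 + \frac{i \sqrt{50505}}{5}}$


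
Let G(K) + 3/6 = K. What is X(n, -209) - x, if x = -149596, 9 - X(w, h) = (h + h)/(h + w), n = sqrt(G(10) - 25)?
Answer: 13074255041/87393 - 418*I*sqrt(62)/87393 ≈ 1.496e+5 - 0.037661*I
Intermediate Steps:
G(K) = -1/2 + K
n = I*sqrt(62)/2 (n = sqrt((-1/2 + 10) - 25) = sqrt(19/2 - 25) = sqrt(-31/2) = I*sqrt(62)/2 ≈ 3.937*I)
X(w, h) = 9 - 2*h/(h + w) (X(w, h) = 9 - (h + h)/(h + w) = 9 - 2*h/(h + w))
X(n, -209) - x = (7*(-209) + 9*(I*sqrt(62)/2))/(-209 + I*sqrt(62)/2) - 1*(-149596) = (-1463 + 9*I*sqrt(62)/2)/(-209 + I*sqrt(62)/2) + 149596 = 149596 + (-1463 + 9*I*sqrt(62)/2)/(-209 + I*sqrt(62)/2)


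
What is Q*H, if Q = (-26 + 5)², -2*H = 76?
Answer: -16758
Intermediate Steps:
H = -38 (H = -½*76 = -38)
Q = 441 (Q = (-21)² = 441)
Q*H = 441*(-38) = -16758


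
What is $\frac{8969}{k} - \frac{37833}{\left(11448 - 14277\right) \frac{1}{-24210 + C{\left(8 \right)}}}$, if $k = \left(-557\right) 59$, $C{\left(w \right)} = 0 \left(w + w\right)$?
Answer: $- \frac{10033486901297}{30989809} \approx -3.2377 \cdot 10^{5}$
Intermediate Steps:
$C{\left(w \right)} = 0$ ($C{\left(w \right)} = 0 \cdot 2 w = 0$)
$k = -32863$
$\frac{8969}{k} - \frac{37833}{\left(11448 - 14277\right) \frac{1}{-24210 + C{\left(8 \right)}}} = \frac{8969}{-32863} - \frac{37833}{\left(11448 - 14277\right) \frac{1}{-24210 + 0}} = 8969 \left(- \frac{1}{32863}\right) - \frac{37833}{\left(-2829\right) \frac{1}{-24210}} = - \frac{8969}{32863} - \frac{37833}{\left(-2829\right) \left(- \frac{1}{24210}\right)} = - \frac{8969}{32863} - \frac{37833}{\frac{943}{8070}} = - \frac{8969}{32863} - \frac{305312310}{943} = - \frac{10033486901297}{30989809}$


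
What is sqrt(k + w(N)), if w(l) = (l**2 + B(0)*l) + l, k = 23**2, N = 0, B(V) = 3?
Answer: 23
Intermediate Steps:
k = 529
w(l) = l**2 + 4*l (w(l) = (l**2 + 3*l) + l = l**2 + 4*l)
sqrt(k + w(N)) = sqrt(529 + 0*(4 + 0)) = sqrt(529 + 0*4) = sqrt(529 + 0) = sqrt(529) = 23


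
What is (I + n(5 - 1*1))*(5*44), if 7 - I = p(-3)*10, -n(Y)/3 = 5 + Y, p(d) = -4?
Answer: 4400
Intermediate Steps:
n(Y) = -15 - 3*Y (n(Y) = -3*(5 + Y) = -15 - 3*Y)
I = 47 (I = 7 - (-4)*10 = 7 - 1*(-40) = 7 + 40 = 47)
(I + n(5 - 1*1))*(5*44) = (47 + (-15 - 3*(5 - 1*1)))*(5*44) = (47 + (-15 - 3*(5 - 1)))*220 = (47 + (-15 - 3*4))*220 = (47 + (-15 - 12))*220 = (47 - 27)*220 = 20*220 = 4400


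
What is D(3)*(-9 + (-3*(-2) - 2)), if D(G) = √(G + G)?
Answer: -5*√6 ≈ -12.247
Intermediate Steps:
D(G) = √2*√G (D(G) = √(2*G) = √2*√G)
D(3)*(-9 + (-3*(-2) - 2)) = (√2*√3)*(-9 + (-3*(-2) - 2)) = √6*(-9 + (6 - 2)) = √6*(-9 + 4) = √6*(-5) = -5*√6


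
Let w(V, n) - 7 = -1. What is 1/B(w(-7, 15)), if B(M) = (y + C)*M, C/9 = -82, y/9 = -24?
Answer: -1/5724 ≈ -0.00017470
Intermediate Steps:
y = -216 (y = 9*(-24) = -216)
C = -738 (C = 9*(-82) = -738)
w(V, n) = 6 (w(V, n) = 7 - 1 = 6)
B(M) = -954*M (B(M) = (-216 - 738)*M = -954*M)
1/B(w(-7, 15)) = 1/(-954*6) = 1/(-5724) = -1/5724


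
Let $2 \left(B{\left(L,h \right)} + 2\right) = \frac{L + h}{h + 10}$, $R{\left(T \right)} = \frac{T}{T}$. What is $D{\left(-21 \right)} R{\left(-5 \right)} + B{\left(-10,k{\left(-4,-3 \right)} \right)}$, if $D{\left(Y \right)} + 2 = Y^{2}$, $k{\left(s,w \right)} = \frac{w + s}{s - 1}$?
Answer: $\frac{49775}{114} \approx 436.62$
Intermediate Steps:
$R{\left(T \right)} = 1$
$k{\left(s,w \right)} = \frac{s + w}{-1 + s}$
$B{\left(L,h \right)} = -2 + \frac{L + h}{2 \left(10 + h\right)}$ ($B{\left(L,h \right)} = -2 + \frac{\left(L + h\right) \frac{1}{h + 10}}{2} = -2 + \frac{\left(L + h\right) \frac{1}{10 + h}}{2} = -2 + \frac{\frac{1}{10 + h} \left(L + h\right)}{2} = -2 + \frac{L + h}{2 \left(10 + h\right)}$)
$D{\left(Y \right)} = -2 + Y^{2}$
$D{\left(-21 \right)} R{\left(-5 \right)} + B{\left(-10,k{\left(-4,-3 \right)} \right)} = \left(-2 + \left(-21\right)^{2}\right) 1 + \frac{-40 - 10 - 3 \frac{-4 - 3}{-1 - 4}}{2 \left(10 + \frac{-4 - 3}{-1 - 4}\right)} = \left(-2 + 441\right) 1 + \frac{-40 - 10 - 3 \frac{1}{-5} \left(-7\right)}{2 \left(10 + \frac{1}{-5} \left(-7\right)\right)} = 439 \cdot 1 + \frac{-40 - 10 - 3 \left(\left(- \frac{1}{5}\right) \left(-7\right)\right)}{2 \left(10 - - \frac{7}{5}\right)} = 439 + \frac{-40 - 10 - \frac{21}{5}}{2 \left(10 + \frac{7}{5}\right)} = 439 + \frac{-40 - 10 - \frac{21}{5}}{2 \cdot \frac{57}{5}} = 439 + \frac{1}{2} \cdot \frac{5}{57} \left(- \frac{271}{5}\right) = 439 - \frac{271}{114} = \frac{49775}{114}$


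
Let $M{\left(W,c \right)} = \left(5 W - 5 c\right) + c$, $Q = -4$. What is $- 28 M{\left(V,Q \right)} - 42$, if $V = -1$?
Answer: $-350$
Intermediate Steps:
$M{\left(W,c \right)} = - 4 c + 5 W$ ($M{\left(W,c \right)} = \left(- 5 c + 5 W\right) + c = - 4 c + 5 W$)
$- 28 M{\left(V,Q \right)} - 42 = - 28 \left(\left(-4\right) \left(-4\right) + 5 \left(-1\right)\right) - 42 = - 28 \left(16 - 5\right) - 42 = \left(-28\right) 11 - 42 = -308 - 42 = -350$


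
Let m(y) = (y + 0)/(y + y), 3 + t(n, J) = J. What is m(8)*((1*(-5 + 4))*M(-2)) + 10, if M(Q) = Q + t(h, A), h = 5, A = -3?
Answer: 14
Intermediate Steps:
t(n, J) = -3 + J
m(y) = 1/2 (m(y) = y/((2*y)) = y*(1/(2*y)) = 1/2)
M(Q) = -6 + Q (M(Q) = Q + (-3 - 3) = Q - 6 = -6 + Q)
m(8)*((1*(-5 + 4))*M(-2)) + 10 = ((1*(-5 + 4))*(-6 - 2))/2 + 10 = ((1*(-1))*(-8))/2 + 10 = (-1*(-8))/2 + 10 = (1/2)*8 + 10 = 4 + 10 = 14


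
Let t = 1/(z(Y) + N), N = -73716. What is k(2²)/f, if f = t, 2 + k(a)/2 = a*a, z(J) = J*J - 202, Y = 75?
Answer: -1912204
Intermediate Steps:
z(J) = -202 + J² (z(J) = J² - 202 = -202 + J²)
t = -1/68293 (t = 1/((-202 + 75²) - 73716) = 1/((-202 + 5625) - 73716) = 1/(5423 - 73716) = 1/(-68293) = -1/68293 ≈ -1.4643e-5)
k(a) = -4 + 2*a² (k(a) = -4 + 2*(a*a) = -4 + 2*a²)
f = -1/68293 ≈ -1.4643e-5
k(2²)/f = (-4 + 2*(2²)²)/(-1/68293) = (-4 + 2*4²)*(-68293) = (-4 + 2*16)*(-68293) = (-4 + 32)*(-68293) = 28*(-68293) = -1912204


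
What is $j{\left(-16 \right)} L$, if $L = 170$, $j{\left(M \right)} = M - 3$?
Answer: $-3230$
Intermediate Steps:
$j{\left(M \right)} = -3 + M$
$j{\left(-16 \right)} L = \left(-3 - 16\right) 170 = \left(-19\right) 170 = -3230$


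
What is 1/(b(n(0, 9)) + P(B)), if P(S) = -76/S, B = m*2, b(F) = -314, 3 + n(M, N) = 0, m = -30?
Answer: -15/4691 ≈ -0.0031976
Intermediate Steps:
n(M, N) = -3 (n(M, N) = -3 + 0 = -3)
B = -60 (B = -30*2 = -60)
1/(b(n(0, 9)) + P(B)) = 1/(-314 - 76/(-60)) = 1/(-314 - 76*(-1/60)) = 1/(-314 + 19/15) = 1/(-4691/15) = -15/4691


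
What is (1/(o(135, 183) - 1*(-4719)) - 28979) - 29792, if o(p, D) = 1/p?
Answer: -37441005751/637066 ≈ -58771.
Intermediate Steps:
(1/(o(135, 183) - 1*(-4719)) - 28979) - 29792 = (1/(1/135 - 1*(-4719)) - 28979) - 29792 = (1/(1/135 + 4719) - 28979) - 29792 = (1/(637066/135) - 28979) - 29792 = (135/637066 - 28979) - 29792 = -18461535479/637066 - 29792 = -37441005751/637066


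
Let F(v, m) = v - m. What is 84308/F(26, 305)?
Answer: -84308/279 ≈ -302.18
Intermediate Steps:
84308/F(26, 305) = 84308/(26 - 1*305) = 84308/(26 - 305) = 84308/(-279) = 84308*(-1/279) = -84308/279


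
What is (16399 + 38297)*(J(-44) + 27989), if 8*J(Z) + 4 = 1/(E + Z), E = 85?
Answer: 62765225673/41 ≈ 1.5309e+9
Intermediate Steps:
J(Z) = -½ + 1/(8*(85 + Z))
(16399 + 38297)*(J(-44) + 27989) = (16399 + 38297)*((-339 - 4*(-44))/(8*(85 - 44)) + 27989) = 54696*((⅛)*(-339 + 176)/41 + 27989) = 54696*((⅛)*(1/41)*(-163) + 27989) = 54696*(-163/328 + 27989) = 54696*(9180229/328) = 62765225673/41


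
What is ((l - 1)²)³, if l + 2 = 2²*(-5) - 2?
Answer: 244140625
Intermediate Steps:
l = -24 (l = -2 + (2²*(-5) - 2) = -2 + (4*(-5) - 2) = -2 + (-20 - 2) = -2 - 22 = -24)
((l - 1)²)³ = ((-24 - 1)²)³ = ((-25)²)³ = 625³ = 244140625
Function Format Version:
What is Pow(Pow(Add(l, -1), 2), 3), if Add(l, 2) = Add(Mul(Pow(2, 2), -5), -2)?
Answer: 244140625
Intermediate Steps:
l = -24 (l = Add(-2, Add(Mul(Pow(2, 2), -5), -2)) = Add(-2, Add(Mul(4, -5), -2)) = Add(-2, Add(-20, -2)) = Add(-2, -22) = -24)
Pow(Pow(Add(l, -1), 2), 3) = Pow(Pow(Add(-24, -1), 2), 3) = Pow(Pow(-25, 2), 3) = Pow(625, 3) = 244140625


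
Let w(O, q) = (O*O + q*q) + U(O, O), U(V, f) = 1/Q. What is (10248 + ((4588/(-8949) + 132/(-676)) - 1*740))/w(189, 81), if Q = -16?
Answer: 230058365744/1023142382691 ≈ 0.22485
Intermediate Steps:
U(V, f) = -1/16 (U(V, f) = 1/(-16) = -1/16)
w(O, q) = -1/16 + O² + q² (w(O, q) = (O*O + q*q) - 1/16 = (O² + q²) - 1/16 = -1/16 + O² + q²)
(10248 + ((4588/(-8949) + 132/(-676)) - 1*740))/w(189, 81) = (10248 + ((4588/(-8949) + 132/(-676)) - 1*740))/(-1/16 + 189² + 81²) = (10248 + ((4588*(-1/8949) + 132*(-1/676)) - 740))/(-1/16 + 35721 + 6561) = (10248 + ((-4588/8949 - 33/169) - 740))/(676511/16) = (10248 + (-1070689/1512381 - 740))*(16/676511) = (10248 - 1120232629/1512381)*(16/676511) = (14378647859/1512381)*(16/676511) = 230058365744/1023142382691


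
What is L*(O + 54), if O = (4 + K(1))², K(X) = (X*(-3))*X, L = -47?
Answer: -2585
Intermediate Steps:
K(X) = -3*X² (K(X) = (-3*X)*X = -3*X²)
O = 1 (O = (4 - 3*1²)² = (4 - 3*1)² = (4 - 3)² = 1² = 1)
L*(O + 54) = -47*(1 + 54) = -47*55 = -2585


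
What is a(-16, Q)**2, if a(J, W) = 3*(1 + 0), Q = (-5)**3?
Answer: 9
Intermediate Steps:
Q = -125
a(J, W) = 3 (a(J, W) = 3*1 = 3)
a(-16, Q)**2 = 3**2 = 9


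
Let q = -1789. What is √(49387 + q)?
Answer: √47598 ≈ 218.17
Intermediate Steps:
√(49387 + q) = √(49387 - 1789) = √47598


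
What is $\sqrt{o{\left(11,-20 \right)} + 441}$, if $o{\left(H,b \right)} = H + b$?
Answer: $12 \sqrt{3} \approx 20.785$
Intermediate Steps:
$\sqrt{o{\left(11,-20 \right)} + 441} = \sqrt{\left(11 - 20\right) + 441} = \sqrt{-9 + 441} = \sqrt{432} = 12 \sqrt{3}$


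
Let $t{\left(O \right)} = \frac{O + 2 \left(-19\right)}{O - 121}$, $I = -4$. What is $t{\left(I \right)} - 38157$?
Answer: $- \frac{4769583}{125} \approx -38157.0$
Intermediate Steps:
$t{\left(O \right)} = \frac{-38 + O}{-121 + O}$ ($t{\left(O \right)} = \frac{O - 38}{-121 + O} = \frac{-38 + O}{-121 + O}$)
$t{\left(I \right)} - 38157 = \frac{-38 - 4}{-121 - 4} - 38157 = \frac{1}{-125} \left(-42\right) - 38157 = \left(- \frac{1}{125}\right) \left(-42\right) - 38157 = \frac{42}{125} - 38157 = - \frac{4769583}{125}$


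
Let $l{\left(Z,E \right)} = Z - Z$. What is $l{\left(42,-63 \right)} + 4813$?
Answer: $4813$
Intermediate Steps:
$l{\left(Z,E \right)} = 0$
$l{\left(42,-63 \right)} + 4813 = 0 + 4813 = 4813$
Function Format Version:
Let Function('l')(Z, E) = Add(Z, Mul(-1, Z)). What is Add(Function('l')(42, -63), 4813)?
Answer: 4813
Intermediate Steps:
Function('l')(Z, E) = 0
Add(Function('l')(42, -63), 4813) = Add(0, 4813) = 4813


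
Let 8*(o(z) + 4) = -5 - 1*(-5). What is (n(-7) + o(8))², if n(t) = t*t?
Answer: 2025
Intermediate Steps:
n(t) = t²
o(z) = -4 (o(z) = -4 + (-5 - 1*(-5))/8 = -4 + (-5 + 5)/8 = -4 + (⅛)*0 = -4 + 0 = -4)
(n(-7) + o(8))² = ((-7)² - 4)² = (49 - 4)² = 45² = 2025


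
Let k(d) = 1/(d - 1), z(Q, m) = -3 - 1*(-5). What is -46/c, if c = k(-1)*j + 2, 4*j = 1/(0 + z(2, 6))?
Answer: -736/31 ≈ -23.742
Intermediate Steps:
z(Q, m) = 2 (z(Q, m) = -3 + 5 = 2)
j = 1/8 (j = 1/(4*(0 + 2)) = (1/4)/2 = (1/4)*(1/2) = 1/8 ≈ 0.12500)
k(d) = 1/(-1 + d)
c = 31/16 (c = (1/8)/(-1 - 1) + 2 = (1/8)/(-2) + 2 = -1/2*1/8 + 2 = -1/16 + 2 = 31/16 ≈ 1.9375)
-46/c = -46/31/16 = -46*16/31 = -736/31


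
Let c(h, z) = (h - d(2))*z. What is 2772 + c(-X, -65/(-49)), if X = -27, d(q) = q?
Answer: 137453/49 ≈ 2805.2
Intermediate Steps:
c(h, z) = z*(-2 + h) (c(h, z) = (h - 1*2)*z = (h - 2)*z = (-2 + h)*z = z*(-2 + h))
2772 + c(-X, -65/(-49)) = 2772 + (-65/(-49))*(-2 - 1*(-27)) = 2772 + (-65*(-1/49))*(-2 + 27) = 2772 + (65/49)*25 = 2772 + 1625/49 = 137453/49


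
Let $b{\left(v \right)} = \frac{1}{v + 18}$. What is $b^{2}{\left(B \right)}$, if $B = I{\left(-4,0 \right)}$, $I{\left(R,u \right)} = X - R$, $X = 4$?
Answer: $\frac{1}{676} \approx 0.0014793$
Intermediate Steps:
$I{\left(R,u \right)} = 4 - R$
$B = 8$ ($B = 4 - -4 = 4 + 4 = 8$)
$b{\left(v \right)} = \frac{1}{18 + v}$
$b^{2}{\left(B \right)} = \left(\frac{1}{18 + 8}\right)^{2} = \left(\frac{1}{26}\right)^{2} = \frac{1}{676}$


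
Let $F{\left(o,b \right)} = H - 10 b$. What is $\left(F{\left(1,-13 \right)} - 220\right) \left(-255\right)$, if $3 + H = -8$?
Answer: $25755$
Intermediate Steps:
$H = -11$ ($H = -3 - 8 = -11$)
$F{\left(o,b \right)} = -11 - 10 b$
$\left(F{\left(1,-13 \right)} - 220\right) \left(-255\right) = \left(\left(-11 - -130\right) - 220\right) \left(-255\right) = \left(\left(-11 + 130\right) - 220\right) \left(-255\right) = \left(119 - 220\right) \left(-255\right) = \left(-101\right) \left(-255\right) = 25755$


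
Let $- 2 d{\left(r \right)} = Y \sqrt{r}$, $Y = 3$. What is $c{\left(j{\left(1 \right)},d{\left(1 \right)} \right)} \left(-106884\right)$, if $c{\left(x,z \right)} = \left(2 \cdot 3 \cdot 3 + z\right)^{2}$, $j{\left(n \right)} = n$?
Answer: $-29099169$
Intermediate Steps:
$d{\left(r \right)} = - \frac{3 \sqrt{r}}{2}$
$c{\left(x,z \right)} = \left(18 + z\right)^{2}$ ($c{\left(x,z \right)} = \left(6 \cdot 3 + z\right)^{2} = \left(18 + z\right)^{2}$)
$c{\left(j{\left(1 \right)},d{\left(1 \right)} \right)} \left(-106884\right) = \left(18 - \frac{3 \sqrt{1}}{2}\right)^{2} \left(-106884\right) = \left(18 - \frac{3}{2}\right)^{2} \left(-106884\right) = \left(\frac{33}{2}\right)^{2} \left(-106884\right) = \frac{1089}{4} \left(-106884\right) = -29099169$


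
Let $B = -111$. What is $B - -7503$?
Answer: $7392$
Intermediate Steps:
$B - -7503 = -111 - -7503 = -111 + 7503 = 7392$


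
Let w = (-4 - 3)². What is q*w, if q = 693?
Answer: 33957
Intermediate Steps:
w = 49 (w = (-7)² = 49)
q*w = 693*49 = 33957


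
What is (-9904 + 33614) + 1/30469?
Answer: 722419991/30469 ≈ 23710.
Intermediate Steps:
(-9904 + 33614) + 1/30469 = 23710 + 1/30469 = 722419991/30469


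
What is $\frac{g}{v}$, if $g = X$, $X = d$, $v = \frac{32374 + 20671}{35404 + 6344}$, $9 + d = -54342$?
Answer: $- \frac{2269045548}{53045} \approx -42776.0$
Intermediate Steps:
$d = -54351$ ($d = -9 - 54342 = -54351$)
$v = \frac{53045}{41748} \approx 1.2706$
$X = -54351$
$g = -54351$
$\frac{g}{v} = - \frac{54351}{\frac{53045}{41748}} = \left(-54351\right) \frac{41748}{53045} = - \frac{2269045548}{53045}$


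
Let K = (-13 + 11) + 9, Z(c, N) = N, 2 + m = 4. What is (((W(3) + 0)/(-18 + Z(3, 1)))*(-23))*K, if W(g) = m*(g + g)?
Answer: 1932/17 ≈ 113.65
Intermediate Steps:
m = 2 (m = -2 + 4 = 2)
W(g) = 4*g (W(g) = 2*(g + g) = 2*(2*g) = 4*g)
K = 7 (K = -2 + 9 = 7)
(((W(3) + 0)/(-18 + Z(3, 1)))*(-23))*K = (((4*3 + 0)/(-18 + 1))*(-23))*7 = (((12 + 0)/(-17))*(-23))*7 = ((12*(-1/17))*(-23))*7 = -12/17*(-23)*7 = (276/17)*7 = 1932/17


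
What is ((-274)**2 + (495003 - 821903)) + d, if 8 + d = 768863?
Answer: 517031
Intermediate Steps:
d = 768855 (d = -8 + 768863 = 768855)
((-274)**2 + (495003 - 821903)) + d = ((-274)**2 + (495003 - 821903)) + 768855 = (75076 - 326900) + 768855 = -251824 + 768855 = 517031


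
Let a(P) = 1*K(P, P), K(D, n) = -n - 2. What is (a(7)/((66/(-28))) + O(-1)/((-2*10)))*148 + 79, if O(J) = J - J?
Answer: 7085/11 ≈ 644.09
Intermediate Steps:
K(D, n) = -2 - n
a(P) = -2 - P (a(P) = 1*(-2 - P) = -2 - P)
O(J) = 0
(a(7)/((66/(-28))) + O(-1)/((-2*10)))*148 + 79 = ((-2 - 1*7)/((66/(-28))) + 0/((-2*10)))*148 + 79 = ((-2 - 7)/((66*(-1/28))) + 0/(-20))*148 + 79 = (-9/(-33/14) + 0*(-1/20))*148 + 79 = (-9*(-14/33) + 0)*148 + 79 = (42/11 + 0)*148 + 79 = (42/11)*148 + 79 = 6216/11 + 79 = 7085/11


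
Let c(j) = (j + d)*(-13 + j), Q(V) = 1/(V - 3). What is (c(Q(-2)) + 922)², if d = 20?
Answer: 272778256/625 ≈ 4.3645e+5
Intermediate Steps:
Q(V) = 1/(-3 + V)
c(j) = (-13 + j)*(20 + j) (c(j) = (j + 20)*(-13 + j) = (20 + j)*(-13 + j) = (-13 + j)*(20 + j))
(c(Q(-2)) + 922)² = ((-260 + (1/(-3 - 2))² + 7/(-3 - 2)) + 922)² = ((-260 + (1/(-5))² + 7/(-5)) + 922)² = ((-260 + (-⅕)² + 7*(-⅕)) + 922)² = ((-260 + 1/25 - 7/5) + 922)² = (-6534/25 + 922)² = (16516/25)² = 272778256/625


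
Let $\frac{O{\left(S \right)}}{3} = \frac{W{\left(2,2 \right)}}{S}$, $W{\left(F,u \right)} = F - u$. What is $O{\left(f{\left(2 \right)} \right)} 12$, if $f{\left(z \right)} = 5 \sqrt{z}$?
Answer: $0$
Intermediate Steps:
$O{\left(S \right)} = 0$ ($O{\left(S \right)} = 3 \frac{2 - 2}{S} = 3 \frac{0}{S} = 3 \cdot 0 = 0$)
$O{\left(f{\left(2 \right)} \right)} 12 = 0 \cdot 12 = 0$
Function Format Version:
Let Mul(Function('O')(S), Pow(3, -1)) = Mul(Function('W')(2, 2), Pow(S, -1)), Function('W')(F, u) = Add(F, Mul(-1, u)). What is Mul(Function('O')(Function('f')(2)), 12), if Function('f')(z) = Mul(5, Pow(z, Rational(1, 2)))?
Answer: 0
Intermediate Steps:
Function('O')(S) = 0 (Function('O')(S) = Mul(3, Mul(Add(2, Mul(-1, 2)), Pow(S, -1))) = Mul(3, Mul(Add(2, -2), Pow(S, -1))) = Mul(3, Mul(0, Pow(S, -1))) = Mul(3, 0) = 0)
Mul(Function('O')(Function('f')(2)), 12) = Mul(0, 12) = 0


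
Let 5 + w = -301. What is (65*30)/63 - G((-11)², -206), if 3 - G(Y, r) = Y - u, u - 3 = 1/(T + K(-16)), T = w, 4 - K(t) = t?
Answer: 876611/6006 ≈ 145.96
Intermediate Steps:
K(t) = 4 - t
w = -306 (w = -5 - 301 = -306)
T = -306
u = 857/286 (u = 3 + 1/(-306 + (4 - 1*(-16))) = 3 + 1/(-306 + (4 + 16)) = 3 + 1/(-306 + 20) = 3 + 1/(-286) = 3 - 1/286 = 857/286 ≈ 2.9965)
G(Y, r) = 1715/286 - Y (G(Y, r) = 3 - (Y - 1*857/286) = 3 - (Y - 857/286) = 3 - (-857/286 + Y) = 3 + (857/286 - Y) = 1715/286 - Y)
(65*30)/63 - G((-11)², -206) = (65*30)/63 - (1715/286 - 1*(-11)²) = 1950*(1/63) - (1715/286 - 1*121) = 650/21 - (1715/286 - 121) = 650/21 - 1*(-32891/286) = 650/21 + 32891/286 = 876611/6006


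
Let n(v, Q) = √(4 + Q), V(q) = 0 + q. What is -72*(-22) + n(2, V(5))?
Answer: 1587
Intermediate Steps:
V(q) = q
-72*(-22) + n(2, V(5)) = -72*(-22) + √(4 + 5) = 1584 + √9 = 1584 + 3 = 1587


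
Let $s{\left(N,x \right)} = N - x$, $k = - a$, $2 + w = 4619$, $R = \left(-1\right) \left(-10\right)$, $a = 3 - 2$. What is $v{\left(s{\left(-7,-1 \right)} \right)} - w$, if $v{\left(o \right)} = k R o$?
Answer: $-4557$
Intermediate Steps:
$a = 1$ ($a = 3 - 2 = 1$)
$R = 10$
$w = 4617$ ($w = -2 + 4619 = 4617$)
$k = -1$ ($k = \left(-1\right) 1 = -1$)
$v{\left(o \right)} = - 10 o$ ($v{\left(o \right)} = \left(-1\right) 10 o = - 10 o$)
$v{\left(s{\left(-7,-1 \right)} \right)} - w = - 10 \left(-7 - -1\right) - 4617 = - 10 \left(-7 + 1\right) - 4617 = \left(-10\right) \left(-6\right) - 4617 = 60 - 4617 = -4557$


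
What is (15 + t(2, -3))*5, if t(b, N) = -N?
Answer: 90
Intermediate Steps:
(15 + t(2, -3))*5 = (15 - 1*(-3))*5 = (15 + 3)*5 = 18*5 = 90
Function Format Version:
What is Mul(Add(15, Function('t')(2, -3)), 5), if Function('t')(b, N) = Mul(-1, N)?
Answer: 90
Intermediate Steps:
Mul(Add(15, Function('t')(2, -3)), 5) = Mul(Add(15, Mul(-1, -3)), 5) = Mul(Add(15, 3), 5) = Mul(18, 5) = 90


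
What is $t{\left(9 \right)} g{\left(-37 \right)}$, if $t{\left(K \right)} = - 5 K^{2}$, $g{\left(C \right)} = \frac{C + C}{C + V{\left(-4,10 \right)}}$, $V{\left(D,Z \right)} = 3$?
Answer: $- \frac{14985}{17} \approx -881.47$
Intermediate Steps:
$g{\left(C \right)} = \frac{2 C}{3 + C}$ ($g{\left(C \right)} = \frac{C + C}{C + 3} = \frac{2 C}{3 + C}$)
$t{\left(9 \right)} g{\left(-37 \right)} = - 5 \cdot 9^{2} \cdot 2 \left(-37\right) \frac{1}{3 - 37} = \left(-5\right) 81 \cdot 2 \left(-37\right) \frac{1}{-34} = - 405 \cdot 2 \left(-37\right) \left(- \frac{1}{34}\right) = \left(-405\right) \frac{37}{17} = - \frac{14985}{17}$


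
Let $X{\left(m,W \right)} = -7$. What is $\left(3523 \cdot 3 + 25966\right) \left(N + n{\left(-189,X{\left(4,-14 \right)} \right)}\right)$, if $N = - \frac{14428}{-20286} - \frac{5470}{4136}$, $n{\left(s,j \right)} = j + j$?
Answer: $- \frac{11197345042615}{20975724} \approx -5.3382 \cdot 10^{5}$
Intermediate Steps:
$n{\left(s,j \right)} = 2 j$
$N = - \frac{12822553}{20975724}$ ($N = \left(-14428\right) \left(- \frac{1}{20286}\right) - \frac{2735}{2068} = \frac{7214}{10143} - \frac{2735}{2068} = - \frac{12822553}{20975724} \approx -0.6113$)
$\left(3523 \cdot 3 + 25966\right) \left(N + n{\left(-189,X{\left(4,-14 \right)} \right)}\right) = \left(3523 \cdot 3 + 25966\right) \left(- \frac{12822553}{20975724} + 2 \left(-7\right)\right) = \left(10569 + 25966\right) \left(- \frac{12822553}{20975724} - 14\right) = 36535 \left(- \frac{306482689}{20975724}\right) = - \frac{11197345042615}{20975724}$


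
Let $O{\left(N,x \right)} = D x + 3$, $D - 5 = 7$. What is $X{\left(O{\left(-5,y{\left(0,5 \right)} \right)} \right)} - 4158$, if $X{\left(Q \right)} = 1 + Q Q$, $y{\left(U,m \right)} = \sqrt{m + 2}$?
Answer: $-3140 + 72 \sqrt{7} \approx -2949.5$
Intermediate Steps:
$D = 12$ ($D = 5 + 7 = 12$)
$y{\left(U,m \right)} = \sqrt{2 + m}$
$O{\left(N,x \right)} = 3 + 12 x$ ($O{\left(N,x \right)} = 12 x + 3 = 3 + 12 x$)
$X{\left(Q \right)} = 1 + Q^{2}$
$X{\left(O{\left(-5,y{\left(0,5 \right)} \right)} \right)} - 4158 = \left(1 + \left(3 + 12 \sqrt{2 + 5}\right)^{2}\right) - 4158 = \left(1 + \left(3 + 12 \sqrt{7}\right)^{2}\right) - 4158 = -4157 + \left(3 + 12 \sqrt{7}\right)^{2}$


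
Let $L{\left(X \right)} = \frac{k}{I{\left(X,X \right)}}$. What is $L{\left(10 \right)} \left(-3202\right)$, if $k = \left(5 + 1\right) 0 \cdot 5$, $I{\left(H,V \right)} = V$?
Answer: $0$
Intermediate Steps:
$k = 0$ ($k = 6 \cdot 0 \cdot 5 = 0 \cdot 5 = 0$)
$L{\left(X \right)} = 0$ ($L{\left(X \right)} = \frac{0}{X} = 0$)
$L{\left(10 \right)} \left(-3202\right) = 0 \left(-3202\right) = 0$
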